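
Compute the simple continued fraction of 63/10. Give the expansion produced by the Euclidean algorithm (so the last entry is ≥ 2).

63 = 6×10 + 3
10 = 3×3 + 1
3 = 3×1 + 0  (stop)
So 63/10 = [6; 3, 3].

[6; 3, 3]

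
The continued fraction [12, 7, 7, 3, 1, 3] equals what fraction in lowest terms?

Fold from the inside: start with 3/1.
  1 + 1/3 = 4/3
  3 + 3/4 = 15/4
  7 + 4/15 = 109/15
  7 + 15/109 = 778/109
  12 + 109/778 = 9445/778

9445/778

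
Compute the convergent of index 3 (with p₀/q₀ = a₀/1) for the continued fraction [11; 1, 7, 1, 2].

107/9

Using pₖ = aₖpₖ₋₁ + pₖ₋₂, qₖ = aₖqₖ₋₁ + qₖ₋₂ (with p₋₁=1, p₋₂=0, q₋₁=0, q₋₂=1):
  k=0: a=11, p=11, q=1
  k=1: a=1, p=12, q=1
  k=2: a=7, p=95, q=8
  k=3: a=1, p=107, q=9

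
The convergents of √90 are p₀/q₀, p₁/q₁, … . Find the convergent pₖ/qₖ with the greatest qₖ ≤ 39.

√90 = [9; 2, 18, …] (period length 2).
Convergents:
  p_0/q_0 = 9/1
  p_1/q_1 = 19/2
  p_2/q_2 = 351/37
  p_3/q_3 = 721/76
q_2 = 37 ≤ 39 < 76 = q_3, so the answer is 351/37.

351/37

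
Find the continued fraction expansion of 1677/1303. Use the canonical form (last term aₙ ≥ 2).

[1; 3, 2, 15, 12]

1677 = 1·1303 + 374
1303 = 3·374 + 181
374 = 2·181 + 12
181 = 15·12 + 1
12 = 12·1 + 0  (stop)
So 1677/1303 = [1; 3, 2, 15, 12].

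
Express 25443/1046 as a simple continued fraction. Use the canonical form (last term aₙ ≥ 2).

[24; 3, 11, 1, 2, 4, 2]

25443 = 24×1046 + 339
1046 = 3×339 + 29
339 = 11×29 + 20
29 = 1×20 + 9
20 = 2×9 + 2
9 = 4×2 + 1
2 = 2×1 + 0  (stop)
So 25443/1046 = [24; 3, 11, 1, 2, 4, 2].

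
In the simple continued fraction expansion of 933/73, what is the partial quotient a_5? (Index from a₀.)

3

933 = 12·73 + 57   →  a_0 = 12
73 = 1·57 + 16   →  a_1 = 1
57 = 3·16 + 9   →  a_2 = 3
16 = 1·9 + 7   →  a_3 = 1
9 = 1·7 + 2   →  a_4 = 1
7 = 3·2 + 1   →  a_5 = 3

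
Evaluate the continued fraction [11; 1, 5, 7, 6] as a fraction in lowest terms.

3125/264

Fold from the inside: start with 6/1.
  7 + 1/6 = 43/6
  5 + 6/43 = 221/43
  1 + 43/221 = 264/221
  11 + 221/264 = 3125/264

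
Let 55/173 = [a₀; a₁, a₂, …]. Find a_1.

55 = 0·173 + 55   →  a_0 = 0
173 = 3·55 + 8   →  a_1 = 3

3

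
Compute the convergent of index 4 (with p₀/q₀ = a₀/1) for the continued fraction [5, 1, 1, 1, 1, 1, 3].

28/5

Using pₖ = aₖpₖ₋₁ + pₖ₋₂, qₖ = aₖqₖ₋₁ + qₖ₋₂ (with p₋₁=1, p₋₂=0, q₋₁=0, q₋₂=1):
  k=0: a=5, p=5, q=1
  k=1: a=1, p=6, q=1
  k=2: a=1, p=11, q=2
  k=3: a=1, p=17, q=3
  k=4: a=1, p=28, q=5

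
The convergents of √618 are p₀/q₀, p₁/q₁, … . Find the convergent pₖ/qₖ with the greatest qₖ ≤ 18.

√618 = [24; 1, 6, 8, 6, 1, 48, …] (period length 6).
Convergents:
  p_0/q_0 = 24/1
  p_1/q_1 = 25/1
  p_2/q_2 = 174/7
  p_3/q_3 = 1417/57
q_2 = 7 ≤ 18 < 57 = q_3, so the answer is 174/7.

174/7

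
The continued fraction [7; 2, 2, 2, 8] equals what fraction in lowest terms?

749/101

Using pₖ = aₖpₖ₋₁ + pₖ₋₂ and qₖ = aₖqₖ₋₁ + qₖ₋₂:
  k=0: a=7, p=7, q=1
  k=1: a=2, p=15, q=2
  k=2: a=2, p=37, q=5
  k=3: a=2, p=89, q=12
  k=4: a=8, p=749, q=101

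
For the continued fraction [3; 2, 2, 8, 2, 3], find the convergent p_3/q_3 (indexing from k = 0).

Using pₖ = aₖpₖ₋₁ + pₖ₋₂, qₖ = aₖqₖ₋₁ + qₖ₋₂ (with p₋₁=1, p₋₂=0, q₋₁=0, q₋₂=1):
  k=0: a=3, p=3, q=1
  k=1: a=2, p=7, q=2
  k=2: a=2, p=17, q=5
  k=3: a=8, p=143, q=42

143/42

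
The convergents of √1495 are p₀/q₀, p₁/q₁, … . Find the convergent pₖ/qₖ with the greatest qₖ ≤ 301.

9009/233

√1495 = [38; 1, 1, 1, 76, …] (period length 4).
Convergents:
  p_0/q_0 = 38/1
  p_1/q_1 = 39/1
  p_2/q_2 = 77/2
  p_3/q_3 = 116/3
  p_4/q_4 = 8893/230
  p_5/q_5 = 9009/233
  p_6/q_6 = 17902/463
q_5 = 233 ≤ 301 < 463 = q_6, so the answer is 9009/233.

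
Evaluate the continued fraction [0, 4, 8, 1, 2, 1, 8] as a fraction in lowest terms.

306/1259

Fold from the inside: start with 8/1.
  1 + 1/8 = 9/8
  2 + 8/9 = 26/9
  1 + 9/26 = 35/26
  8 + 26/35 = 306/35
  4 + 35/306 = 1259/306
  0 + 306/1259 = 306/1259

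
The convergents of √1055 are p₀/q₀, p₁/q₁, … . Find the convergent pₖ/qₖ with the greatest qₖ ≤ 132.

√1055 = [32; 2, 12, 2, 64, …] (period length 4).
Convergents:
  p_0/q_0 = 32/1
  p_1/q_1 = 65/2
  p_2/q_2 = 812/25
  p_3/q_3 = 1689/52
  p_4/q_4 = 108908/3353
q_3 = 52 ≤ 132 < 3353 = q_4, so the answer is 1689/52.

1689/52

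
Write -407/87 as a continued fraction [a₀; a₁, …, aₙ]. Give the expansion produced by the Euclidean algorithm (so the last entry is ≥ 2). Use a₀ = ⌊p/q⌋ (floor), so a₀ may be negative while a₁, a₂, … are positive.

[-5; 3, 9, 3]

-407 = -5*87 + 28
87 = 3*28 + 3
28 = 9*3 + 1
3 = 3*1 + 0  (stop)
So -407/87 = [-5; 3, 9, 3].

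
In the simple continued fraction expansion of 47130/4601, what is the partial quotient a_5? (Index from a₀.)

47130 = 10·4601 + 1120   →  a_0 = 10
4601 = 4·1120 + 121   →  a_1 = 4
1120 = 9·121 + 31   →  a_2 = 9
121 = 3·31 + 28   →  a_3 = 3
31 = 1·28 + 3   →  a_4 = 1
28 = 9·3 + 1   →  a_5 = 9

9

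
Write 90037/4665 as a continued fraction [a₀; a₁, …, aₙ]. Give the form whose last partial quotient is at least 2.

[19; 3, 3, 18, 2, 1, 3, 2]

90037 = 19×4665 + 1402
4665 = 3×1402 + 459
1402 = 3×459 + 25
459 = 18×25 + 9
25 = 2×9 + 7
9 = 1×7 + 2
7 = 3×2 + 1
2 = 2×1 + 0  (stop)
So 90037/4665 = [19; 3, 3, 18, 2, 1, 3, 2].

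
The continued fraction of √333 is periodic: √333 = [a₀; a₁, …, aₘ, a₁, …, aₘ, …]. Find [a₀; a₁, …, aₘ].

a₀ = ⌊√333⌋ = 18.
With m₀=0, d₀=1 and mₖ₊₁ = dₖaₖ − mₖ, dₖ₊₁ = (n − mₖ₊₁²)/dₖ, aₖ₊₁ = ⌊(a₀+mₖ₊₁)/dₖ₊₁⌋:
  k=1: m=18, d=9, a=4
  k=2: m=18, d=1, a=36
d=1 and a=2a₀=36 at k=2, so the next step gives (m, d) = (18, 9) again — its k=1 value — and the period has length 2.

[18; 4, 36]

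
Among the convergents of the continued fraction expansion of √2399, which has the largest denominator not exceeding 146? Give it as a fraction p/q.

√2399 = [48; 1, 47, 1, 96, …] (period length 4).
Convergents:
  p_0/q_0 = 48/1
  p_1/q_1 = 49/1
  p_2/q_2 = 2351/48
  p_3/q_3 = 2400/49
  p_4/q_4 = 232751/4752
q_3 = 49 ≤ 146 < 4752 = q_4, so the answer is 2400/49.

2400/49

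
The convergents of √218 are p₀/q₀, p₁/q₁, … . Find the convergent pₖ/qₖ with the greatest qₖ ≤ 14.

√218 = [14; 1, 3, 3, 1, 28, …] (period length 5).
Convergents:
  p_0/q_0 = 14/1
  p_1/q_1 = 15/1
  p_2/q_2 = 59/4
  p_3/q_3 = 192/13
  p_4/q_4 = 251/17
q_3 = 13 ≤ 14 < 17 = q_4, so the answer is 192/13.

192/13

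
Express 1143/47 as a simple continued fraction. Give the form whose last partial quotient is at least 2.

1143 = 24*47 + 15
47 = 3*15 + 2
15 = 7*2 + 1
2 = 2*1 + 0  (stop)
So 1143/47 = [24; 3, 7, 2].

[24; 3, 7, 2]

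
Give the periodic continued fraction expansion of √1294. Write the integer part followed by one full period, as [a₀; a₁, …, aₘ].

[35; 1, 34, 1, 70]

a₀ = ⌊√1294⌋ = 35.
With m₀=0, d₀=1 and mₖ₊₁ = dₖaₖ − mₖ, dₖ₊₁ = (n − mₖ₊₁²)/dₖ, aₖ₊₁ = ⌊(a₀+mₖ₊₁)/dₖ₊₁⌋:
  k=1: m=35, d=69, a=1
  k=2: m=34, d=2, a=34
  k=3: m=34, d=69, a=1
  k=4: m=35, d=1, a=70
d=1 and a=2a₀=70 at k=4, so the next step gives (m, d) = (35, 69) again — its k=1 value — and the period has length 4.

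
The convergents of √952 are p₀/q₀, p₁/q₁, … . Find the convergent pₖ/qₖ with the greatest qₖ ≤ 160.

√952 = [30; 1, 5, 1, 6, 1, 5, 1, 60, …] (period length 8).
Convergents:
  p_0/q_0 = 30/1
  p_1/q_1 = 31/1
  p_2/q_2 = 185/6
  p_3/q_3 = 216/7
  p_4/q_4 = 1481/48
  p_5/q_5 = 1697/55
  p_6/q_6 = 9966/323
q_5 = 55 ≤ 160 < 323 = q_6, so the answer is 1697/55.

1697/55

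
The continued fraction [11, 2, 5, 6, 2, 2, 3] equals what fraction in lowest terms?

14125/1233

Using pₖ = aₖpₖ₋₁ + pₖ₋₂ and qₖ = aₖqₖ₋₁ + qₖ₋₂:
  k=0: a=11, p=11, q=1
  k=1: a=2, p=23, q=2
  k=2: a=5, p=126, q=11
  k=3: a=6, p=779, q=68
  k=4: a=2, p=1684, q=147
  k=5: a=2, p=4147, q=362
  k=6: a=3, p=14125, q=1233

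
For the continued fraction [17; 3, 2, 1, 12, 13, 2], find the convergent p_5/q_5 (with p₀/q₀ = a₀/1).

28734/1661

Using pₖ = aₖpₖ₋₁ + pₖ₋₂, qₖ = aₖqₖ₋₁ + qₖ₋₂ (with p₋₁=1, p₋₂=0, q₋₁=0, q₋₂=1):
  k=0: a=17, p=17, q=1
  k=1: a=3, p=52, q=3
  k=2: a=2, p=121, q=7
  k=3: a=1, p=173, q=10
  k=4: a=12, p=2197, q=127
  k=5: a=13, p=28734, q=1661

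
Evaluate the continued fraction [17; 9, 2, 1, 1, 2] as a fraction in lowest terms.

2087/122

Using pₖ = aₖpₖ₋₁ + pₖ₋₂ and qₖ = aₖqₖ₋₁ + qₖ₋₂:
  k=0: a=17, p=17, q=1
  k=1: a=9, p=154, q=9
  k=2: a=2, p=325, q=19
  k=3: a=1, p=479, q=28
  k=4: a=1, p=804, q=47
  k=5: a=2, p=2087, q=122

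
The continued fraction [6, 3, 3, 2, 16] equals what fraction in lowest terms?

Fold from the inside: start with 16/1.
  2 + 1/16 = 33/16
  3 + 16/33 = 115/33
  3 + 33/115 = 378/115
  6 + 115/378 = 2383/378

2383/378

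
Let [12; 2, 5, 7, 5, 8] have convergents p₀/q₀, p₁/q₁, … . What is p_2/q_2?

Using pₖ = aₖpₖ₋₁ + pₖ₋₂, qₖ = aₖqₖ₋₁ + qₖ₋₂ (with p₋₁=1, p₋₂=0, q₋₁=0, q₋₂=1):
  k=0: a=12, p=12, q=1
  k=1: a=2, p=25, q=2
  k=2: a=5, p=137, q=11

137/11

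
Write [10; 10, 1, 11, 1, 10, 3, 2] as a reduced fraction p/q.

112430/11141

Using pₖ = aₖpₖ₋₁ + pₖ₋₂ and qₖ = aₖqₖ₋₁ + qₖ₋₂:
  k=0: a=10, p=10, q=1
  k=1: a=10, p=101, q=10
  k=2: a=1, p=111, q=11
  k=3: a=11, p=1322, q=131
  k=4: a=1, p=1433, q=142
  k=5: a=10, p=15652, q=1551
  k=6: a=3, p=48389, q=4795
  k=7: a=2, p=112430, q=11141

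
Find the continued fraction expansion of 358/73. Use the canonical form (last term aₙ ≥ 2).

[4; 1, 9, 2, 3]

358 = 4*73 + 66
73 = 1*66 + 7
66 = 9*7 + 3
7 = 2*3 + 1
3 = 3*1 + 0  (stop)
So 358/73 = [4; 1, 9, 2, 3].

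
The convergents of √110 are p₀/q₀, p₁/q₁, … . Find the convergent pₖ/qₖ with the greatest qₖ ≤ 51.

√110 = [10; 2, 20, …] (period length 2).
Convergents:
  p_0/q_0 = 10/1
  p_1/q_1 = 21/2
  p_2/q_2 = 430/41
  p_3/q_3 = 881/84
q_2 = 41 ≤ 51 < 84 = q_3, so the answer is 430/41.

430/41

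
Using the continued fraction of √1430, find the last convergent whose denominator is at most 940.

√1430 = [37; 1, 4, 2, 2, 2, 4, 1, 74, …] (period length 8).
Convergents:
  p_0/q_0 = 37/1
  p_1/q_1 = 38/1
  p_2/q_2 = 189/5
  p_3/q_3 = 416/11
  p_4/q_4 = 1021/27
  p_5/q_5 = 2458/65
  p_6/q_6 = 10853/287
  p_7/q_7 = 13311/352
  p_8/q_8 = 995867/26335
q_7 = 352 ≤ 940 < 26335 = q_8, so the answer is 13311/352.

13311/352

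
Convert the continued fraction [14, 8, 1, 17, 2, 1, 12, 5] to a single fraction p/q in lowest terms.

Using pₖ = aₖpₖ₋₁ + pₖ₋₂ and qₖ = aₖqₖ₋₁ + qₖ₋₂:
  k=0: a=14, p=14, q=1
  k=1: a=8, p=113, q=8
  k=2: a=1, p=127, q=9
  k=3: a=17, p=2272, q=161
  k=4: a=2, p=4671, q=331
  k=5: a=1, p=6943, q=492
  k=6: a=12, p=87987, q=6235
  k=7: a=5, p=446878, q=31667

446878/31667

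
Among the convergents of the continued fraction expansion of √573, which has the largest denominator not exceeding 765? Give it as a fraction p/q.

√573 = [23; 1, 14, 1, 46, …] (period length 4).
Convergents:
  p_0/q_0 = 23/1
  p_1/q_1 = 24/1
  p_2/q_2 = 359/15
  p_3/q_3 = 383/16
  p_4/q_4 = 17977/751
  p_5/q_5 = 18360/767
q_4 = 751 ≤ 765 < 767 = q_5, so the answer is 17977/751.

17977/751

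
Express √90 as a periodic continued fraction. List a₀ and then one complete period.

[9; 2, 18]

a₀ = ⌊√90⌋ = 9.
With m₀=0, d₀=1 and mₖ₊₁ = dₖaₖ − mₖ, dₖ₊₁ = (n − mₖ₊₁²)/dₖ, aₖ₊₁ = ⌊(a₀+mₖ₊₁)/dₖ₊₁⌋:
  k=1: m=9, d=9, a=2
  k=2: m=9, d=1, a=18
d=1 and a=2a₀=18 at k=2, so the next step gives (m, d) = (9, 9) again — its k=1 value — and the period has length 2.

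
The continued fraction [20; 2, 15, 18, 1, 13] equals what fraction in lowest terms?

168849/8243

Fold from the inside: start with 13/1.
  1 + 1/13 = 14/13
  18 + 13/14 = 265/14
  15 + 14/265 = 3989/265
  2 + 265/3989 = 8243/3989
  20 + 3989/8243 = 168849/8243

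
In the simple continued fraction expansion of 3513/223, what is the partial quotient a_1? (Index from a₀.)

1

3513 = 15·223 + 168   →  a_0 = 15
223 = 1·168 + 55   →  a_1 = 1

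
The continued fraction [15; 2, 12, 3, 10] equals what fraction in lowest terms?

Fold from the inside: start with 10/1.
  3 + 1/10 = 31/10
  12 + 10/31 = 382/31
  2 + 31/382 = 795/382
  15 + 382/795 = 12307/795

12307/795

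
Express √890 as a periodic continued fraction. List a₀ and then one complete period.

[29; 1, 4, 1, 58]

a₀ = ⌊√890⌋ = 29.
With m₀=0, d₀=1 and mₖ₊₁ = dₖaₖ − mₖ, dₖ₊₁ = (n − mₖ₊₁²)/dₖ, aₖ₊₁ = ⌊(a₀+mₖ₊₁)/dₖ₊₁⌋:
  k=1: m=29, d=49, a=1
  k=2: m=20, d=10, a=4
  k=3: m=20, d=49, a=1
  k=4: m=29, d=1, a=58
d=1 and a=2a₀=58 at k=4, so the next step gives (m, d) = (29, 49) again — its k=1 value — and the period has length 4.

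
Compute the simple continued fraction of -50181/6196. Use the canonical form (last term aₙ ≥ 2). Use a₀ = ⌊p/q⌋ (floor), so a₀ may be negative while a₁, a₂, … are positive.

-50181 = -9×6196 + 5583
6196 = 1×5583 + 613
5583 = 9×613 + 66
613 = 9×66 + 19
66 = 3×19 + 9
19 = 2×9 + 1
9 = 9×1 + 0  (stop)
So -50181/6196 = [-9; 1, 9, 9, 3, 2, 9].

[-9; 1, 9, 9, 3, 2, 9]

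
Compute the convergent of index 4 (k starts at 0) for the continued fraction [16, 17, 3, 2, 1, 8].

2778/173

Using pₖ = aₖpₖ₋₁ + pₖ₋₂, qₖ = aₖqₖ₋₁ + qₖ₋₂ (with p₋₁=1, p₋₂=0, q₋₁=0, q₋₂=1):
  k=0: a=16, p=16, q=1
  k=1: a=17, p=273, q=17
  k=2: a=3, p=835, q=52
  k=3: a=2, p=1943, q=121
  k=4: a=1, p=2778, q=173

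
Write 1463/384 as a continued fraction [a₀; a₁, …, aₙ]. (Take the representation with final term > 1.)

1463 = 3*384 + 311
384 = 1*311 + 73
311 = 4*73 + 19
73 = 3*19 + 16
19 = 1*16 + 3
16 = 5*3 + 1
3 = 3*1 + 0  (stop)
So 1463/384 = [3; 1, 4, 3, 1, 5, 3].

[3; 1, 4, 3, 1, 5, 3]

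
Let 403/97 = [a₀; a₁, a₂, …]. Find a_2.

2

403 = 4·97 + 15   →  a_0 = 4
97 = 6·15 + 7   →  a_1 = 6
15 = 2·7 + 1   →  a_2 = 2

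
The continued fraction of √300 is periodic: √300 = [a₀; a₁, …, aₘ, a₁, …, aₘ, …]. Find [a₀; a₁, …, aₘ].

[17; 3, 8, 3, 34]

a₀ = ⌊√300⌋ = 17.
With m₀=0, d₀=1 and mₖ₊₁ = dₖaₖ − mₖ, dₖ₊₁ = (n − mₖ₊₁²)/dₖ, aₖ₊₁ = ⌊(a₀+mₖ₊₁)/dₖ₊₁⌋:
  k=1: m=17, d=11, a=3
  k=2: m=16, d=4, a=8
  k=3: m=16, d=11, a=3
  k=4: m=17, d=1, a=34
d=1 and a=2a₀=34 at k=4, so the next step gives (m, d) = (17, 11) again — its k=1 value — and the period has length 4.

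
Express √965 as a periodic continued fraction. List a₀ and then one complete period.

[31; 15, 1, 1, 15, 62]

a₀ = ⌊√965⌋ = 31.
With m₀=0, d₀=1 and mₖ₊₁ = dₖaₖ − mₖ, dₖ₊₁ = (n − mₖ₊₁²)/dₖ, aₖ₊₁ = ⌊(a₀+mₖ₊₁)/dₖ₊₁⌋:
  k=1: m=31, d=4, a=15
  k=2: m=29, d=31, a=1
  k=3: m=2, d=31, a=1
  k=4: m=29, d=4, a=15
  k=5: m=31, d=1, a=62
d=1 and a=2a₀=62 at k=5, so the next step gives (m, d) = (31, 4) again — its k=1 value — and the period has length 5.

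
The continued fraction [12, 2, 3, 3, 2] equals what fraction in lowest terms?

Fold from the inside: start with 2/1.
  3 + 1/2 = 7/2
  3 + 2/7 = 23/7
  2 + 7/23 = 53/23
  12 + 23/53 = 659/53

659/53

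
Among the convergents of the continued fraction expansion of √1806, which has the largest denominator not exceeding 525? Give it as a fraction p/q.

14449/340

√1806 = [42; 2, 84, …] (period length 2).
Convergents:
  p_0/q_0 = 42/1
  p_1/q_1 = 85/2
  p_2/q_2 = 7182/169
  p_3/q_3 = 14449/340
  p_4/q_4 = 1220898/28729
q_3 = 340 ≤ 525 < 28729 = q_4, so the answer is 14449/340.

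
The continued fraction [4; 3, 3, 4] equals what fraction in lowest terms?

Fold from the inside: start with 4/1.
  3 + 1/4 = 13/4
  3 + 4/13 = 43/13
  4 + 13/43 = 185/43

185/43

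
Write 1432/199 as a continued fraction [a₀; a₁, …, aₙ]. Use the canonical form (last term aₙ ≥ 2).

1432 = 7*199 + 39
199 = 5*39 + 4
39 = 9*4 + 3
4 = 1*3 + 1
3 = 3*1 + 0  (stop)
So 1432/199 = [7; 5, 9, 1, 3].

[7; 5, 9, 1, 3]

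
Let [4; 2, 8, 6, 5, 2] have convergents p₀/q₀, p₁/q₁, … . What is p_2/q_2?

Using pₖ = aₖpₖ₋₁ + pₖ₋₂, qₖ = aₖqₖ₋₁ + qₖ₋₂ (with p₋₁=1, p₋₂=0, q₋₁=0, q₋₂=1):
  k=0: a=4, p=4, q=1
  k=1: a=2, p=9, q=2
  k=2: a=8, p=76, q=17

76/17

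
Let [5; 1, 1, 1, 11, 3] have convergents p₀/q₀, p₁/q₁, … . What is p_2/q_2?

Using pₖ = aₖpₖ₋₁ + pₖ₋₂, qₖ = aₖqₖ₋₁ + qₖ₋₂ (with p₋₁=1, p₋₂=0, q₋₁=0, q₋₂=1):
  k=0: a=5, p=5, q=1
  k=1: a=1, p=6, q=1
  k=2: a=1, p=11, q=2

11/2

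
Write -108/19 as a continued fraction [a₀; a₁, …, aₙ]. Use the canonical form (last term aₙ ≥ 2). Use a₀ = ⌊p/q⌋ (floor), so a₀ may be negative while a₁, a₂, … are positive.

-108 = -6·19 + 6
19 = 3·6 + 1
6 = 6·1 + 0  (stop)
So -108/19 = [-6; 3, 6].

[-6; 3, 6]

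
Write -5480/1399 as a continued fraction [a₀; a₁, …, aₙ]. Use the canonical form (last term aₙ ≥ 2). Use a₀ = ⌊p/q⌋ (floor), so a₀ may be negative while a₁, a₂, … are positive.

[-4; 12, 16, 1, 1, 3]

-5480 = -4·1399 + 116
1399 = 12·116 + 7
116 = 16·7 + 4
7 = 1·4 + 3
4 = 1·3 + 1
3 = 3·1 + 0  (stop)
So -5480/1399 = [-4; 12, 16, 1, 1, 3].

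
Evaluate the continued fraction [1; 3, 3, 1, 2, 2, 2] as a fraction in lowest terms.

269/206

Using pₖ = aₖpₖ₋₁ + pₖ₋₂ and qₖ = aₖqₖ₋₁ + qₖ₋₂:
  k=0: a=1, p=1, q=1
  k=1: a=3, p=4, q=3
  k=2: a=3, p=13, q=10
  k=3: a=1, p=17, q=13
  k=4: a=2, p=47, q=36
  k=5: a=2, p=111, q=85
  k=6: a=2, p=269, q=206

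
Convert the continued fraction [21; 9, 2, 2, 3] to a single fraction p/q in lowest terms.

Fold from the inside: start with 3/1.
  2 + 1/3 = 7/3
  2 + 3/7 = 17/7
  9 + 7/17 = 160/17
  21 + 17/160 = 3377/160

3377/160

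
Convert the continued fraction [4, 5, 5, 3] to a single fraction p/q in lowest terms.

348/83

Fold from the inside: start with 3/1.
  5 + 1/3 = 16/3
  5 + 3/16 = 83/16
  4 + 16/83 = 348/83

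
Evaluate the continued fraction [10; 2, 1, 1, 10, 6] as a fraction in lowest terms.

Fold from the inside: start with 6/1.
  10 + 1/6 = 61/6
  1 + 6/61 = 67/61
  1 + 61/67 = 128/67
  2 + 67/128 = 323/128
  10 + 128/323 = 3358/323

3358/323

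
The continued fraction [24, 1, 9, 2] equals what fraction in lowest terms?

Fold from the inside: start with 2/1.
  9 + 1/2 = 19/2
  1 + 2/19 = 21/19
  24 + 19/21 = 523/21

523/21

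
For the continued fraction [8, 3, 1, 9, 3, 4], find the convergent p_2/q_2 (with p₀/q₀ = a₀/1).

Using pₖ = aₖpₖ₋₁ + pₖ₋₂, qₖ = aₖqₖ₋₁ + qₖ₋₂ (with p₋₁=1, p₋₂=0, q₋₁=0, q₋₂=1):
  k=0: a=8, p=8, q=1
  k=1: a=3, p=25, q=3
  k=2: a=1, p=33, q=4

33/4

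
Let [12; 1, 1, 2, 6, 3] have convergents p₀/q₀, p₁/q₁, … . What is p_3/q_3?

Using pₖ = aₖpₖ₋₁ + pₖ₋₂, qₖ = aₖqₖ₋₁ + qₖ₋₂ (with p₋₁=1, p₋₂=0, q₋₁=0, q₋₂=1):
  k=0: a=12, p=12, q=1
  k=1: a=1, p=13, q=1
  k=2: a=1, p=25, q=2
  k=3: a=2, p=63, q=5

63/5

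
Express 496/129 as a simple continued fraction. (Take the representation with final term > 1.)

496 = 3×129 + 109
129 = 1×109 + 20
109 = 5×20 + 9
20 = 2×9 + 2
9 = 4×2 + 1
2 = 2×1 + 0  (stop)
So 496/129 = [3; 1, 5, 2, 4, 2].

[3; 1, 5, 2, 4, 2]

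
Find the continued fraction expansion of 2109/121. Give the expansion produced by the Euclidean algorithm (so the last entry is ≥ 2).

[17; 2, 3, 17]

2109 = 17*121 + 52
121 = 2*52 + 17
52 = 3*17 + 1
17 = 17*1 + 0  (stop)
So 2109/121 = [17; 2, 3, 17].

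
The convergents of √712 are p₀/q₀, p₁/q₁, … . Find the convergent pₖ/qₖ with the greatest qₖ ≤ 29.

507/19

√712 = [26; 1, 2, 6, 2, 1, 52, …] (period length 6).
Convergents:
  p_0/q_0 = 26/1
  p_1/q_1 = 27/1
  p_2/q_2 = 80/3
  p_3/q_3 = 507/19
  p_4/q_4 = 1094/41
q_3 = 19 ≤ 29 < 41 = q_4, so the answer is 507/19.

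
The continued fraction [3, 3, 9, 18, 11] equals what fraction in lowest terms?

18617/5605

Using pₖ = aₖpₖ₋₁ + pₖ₋₂ and qₖ = aₖqₖ₋₁ + qₖ₋₂:
  k=0: a=3, p=3, q=1
  k=1: a=3, p=10, q=3
  k=2: a=9, p=93, q=28
  k=3: a=18, p=1684, q=507
  k=4: a=11, p=18617, q=5605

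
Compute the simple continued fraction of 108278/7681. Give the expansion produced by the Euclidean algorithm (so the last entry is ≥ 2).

108278 = 14×7681 + 744
7681 = 10×744 + 241
744 = 3×241 + 21
241 = 11×21 + 10
21 = 2×10 + 1
10 = 10×1 + 0  (stop)
So 108278/7681 = [14; 10, 3, 11, 2, 10].

[14; 10, 3, 11, 2, 10]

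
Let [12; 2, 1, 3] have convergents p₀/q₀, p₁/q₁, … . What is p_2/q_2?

37/3

Using pₖ = aₖpₖ₋₁ + pₖ₋₂, qₖ = aₖqₖ₋₁ + qₖ₋₂ (with p₋₁=1, p₋₂=0, q₋₁=0, q₋₂=1):
  k=0: a=12, p=12, q=1
  k=1: a=2, p=25, q=2
  k=2: a=1, p=37, q=3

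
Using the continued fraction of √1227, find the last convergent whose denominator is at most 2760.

85855/2451

√1227 = [35; 35, 70, …] (period length 2).
Convergents:
  p_0/q_0 = 35/1
  p_1/q_1 = 1226/35
  p_2/q_2 = 85855/2451
  p_3/q_3 = 3006151/85820
q_2 = 2451 ≤ 2760 < 85820 = q_3, so the answer is 85855/2451.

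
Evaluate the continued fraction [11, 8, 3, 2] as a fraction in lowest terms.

645/58

Using pₖ = aₖpₖ₋₁ + pₖ₋₂ and qₖ = aₖqₖ₋₁ + qₖ₋₂:
  k=0: a=11, p=11, q=1
  k=1: a=8, p=89, q=8
  k=2: a=3, p=278, q=25
  k=3: a=2, p=645, q=58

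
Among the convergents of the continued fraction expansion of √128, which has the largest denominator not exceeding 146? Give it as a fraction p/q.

√128 = [11; 3, 5, 3, 22, …] (period length 4).
Convergents:
  p_0/q_0 = 11/1
  p_1/q_1 = 34/3
  p_2/q_2 = 181/16
  p_3/q_3 = 577/51
  p_4/q_4 = 12875/1138
q_3 = 51 ≤ 146 < 1138 = q_4, so the answer is 577/51.

577/51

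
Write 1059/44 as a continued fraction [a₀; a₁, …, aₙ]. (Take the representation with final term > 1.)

1059 = 24·44 + 3
44 = 14·3 + 2
3 = 1·2 + 1
2 = 2·1 + 0  (stop)
So 1059/44 = [24; 14, 1, 2].

[24; 14, 1, 2]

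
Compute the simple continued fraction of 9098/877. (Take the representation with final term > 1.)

9098 = 10×877 + 328
877 = 2×328 + 221
328 = 1×221 + 107
221 = 2×107 + 7
107 = 15×7 + 2
7 = 3×2 + 1
2 = 2×1 + 0  (stop)
So 9098/877 = [10; 2, 1, 2, 15, 3, 2].

[10; 2, 1, 2, 15, 3, 2]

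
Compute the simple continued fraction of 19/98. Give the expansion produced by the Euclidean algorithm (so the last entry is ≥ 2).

19 = 0·98 + 19
98 = 5·19 + 3
19 = 6·3 + 1
3 = 3·1 + 0  (stop)
So 19/98 = [0; 5, 6, 3].

[0; 5, 6, 3]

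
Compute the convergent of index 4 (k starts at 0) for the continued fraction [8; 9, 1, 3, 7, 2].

2293/283

Using pₖ = aₖpₖ₋₁ + pₖ₋₂, qₖ = aₖqₖ₋₁ + qₖ₋₂ (with p₋₁=1, p₋₂=0, q₋₁=0, q₋₂=1):
  k=0: a=8, p=8, q=1
  k=1: a=9, p=73, q=9
  k=2: a=1, p=81, q=10
  k=3: a=3, p=316, q=39
  k=4: a=7, p=2293, q=283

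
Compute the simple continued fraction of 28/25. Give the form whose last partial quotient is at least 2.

28 = 1×25 + 3
25 = 8×3 + 1
3 = 3×1 + 0  (stop)
So 28/25 = [1; 8, 3].

[1; 8, 3]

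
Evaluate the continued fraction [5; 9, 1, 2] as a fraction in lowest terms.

Fold from the inside: start with 2/1.
  1 + 1/2 = 3/2
  9 + 2/3 = 29/3
  5 + 3/29 = 148/29

148/29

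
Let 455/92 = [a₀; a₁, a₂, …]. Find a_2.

17

455 = 4·92 + 87   →  a_0 = 4
92 = 1·87 + 5   →  a_1 = 1
87 = 17·5 + 2   →  a_2 = 17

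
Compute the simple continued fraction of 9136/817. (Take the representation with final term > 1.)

9136 = 11·817 + 149
817 = 5·149 + 72
149 = 2·72 + 5
72 = 14·5 + 2
5 = 2·2 + 1
2 = 2·1 + 0  (stop)
So 9136/817 = [11; 5, 2, 14, 2, 2].

[11; 5, 2, 14, 2, 2]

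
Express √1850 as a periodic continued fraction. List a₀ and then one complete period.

a₀ = ⌊√1850⌋ = 43.

[43; 86]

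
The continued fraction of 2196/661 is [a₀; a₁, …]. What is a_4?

2196 = 3·661 + 213   →  a_0 = 3
661 = 3·213 + 22   →  a_1 = 3
213 = 9·22 + 15   →  a_2 = 9
22 = 1·15 + 7   →  a_3 = 1
15 = 2·7 + 1   →  a_4 = 2

2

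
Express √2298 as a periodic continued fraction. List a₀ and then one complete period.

[47; 1, 14, 1, 94]

a₀ = ⌊√2298⌋ = 47.
With m₀=0, d₀=1 and mₖ₊₁ = dₖaₖ − mₖ, dₖ₊₁ = (n − mₖ₊₁²)/dₖ, aₖ₊₁ = ⌊(a₀+mₖ₊₁)/dₖ₊₁⌋:
  k=1: m=47, d=89, a=1
  k=2: m=42, d=6, a=14
  k=3: m=42, d=89, a=1
  k=4: m=47, d=1, a=94
d=1 and a=2a₀=94 at k=4, so the next step gives (m, d) = (47, 89) again — its k=1 value — and the period has length 4.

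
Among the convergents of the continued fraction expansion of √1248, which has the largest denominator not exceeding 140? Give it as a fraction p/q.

√1248 = [35; 3, 17, 3, 70, …] (period length 4).
Convergents:
  p_0/q_0 = 35/1
  p_1/q_1 = 106/3
  p_2/q_2 = 1837/52
  p_3/q_3 = 5617/159
q_2 = 52 ≤ 140 < 159 = q_3, so the answer is 1837/52.

1837/52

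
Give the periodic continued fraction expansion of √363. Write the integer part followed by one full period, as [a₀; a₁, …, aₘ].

[19; 19, 38]

a₀ = ⌊√363⌋ = 19.
With m₀=0, d₀=1 and mₖ₊₁ = dₖaₖ − mₖ, dₖ₊₁ = (n − mₖ₊₁²)/dₖ, aₖ₊₁ = ⌊(a₀+mₖ₊₁)/dₖ₊₁⌋:
  k=1: m=19, d=2, a=19
  k=2: m=19, d=1, a=38
d=1 and a=2a₀=38 at k=2, so the next step gives (m, d) = (19, 2) again — its k=1 value — and the period has length 2.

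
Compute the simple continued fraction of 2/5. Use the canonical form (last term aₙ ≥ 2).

[0; 2, 2]

2 = 0·5 + 2
5 = 2·2 + 1
2 = 2·1 + 0  (stop)
So 2/5 = [0; 2, 2].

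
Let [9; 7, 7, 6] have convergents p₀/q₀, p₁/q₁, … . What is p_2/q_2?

Using pₖ = aₖpₖ₋₁ + pₖ₋₂, qₖ = aₖqₖ₋₁ + qₖ₋₂ (with p₋₁=1, p₋₂=0, q₋₁=0, q₋₂=1):
  k=0: a=9, p=9, q=1
  k=1: a=7, p=64, q=7
  k=2: a=7, p=457, q=50

457/50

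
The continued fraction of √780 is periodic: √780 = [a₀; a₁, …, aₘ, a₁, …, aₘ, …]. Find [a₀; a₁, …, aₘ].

a₀ = ⌊√780⌋ = 27.
With m₀=0, d₀=1 and mₖ₊₁ = dₖaₖ − mₖ, dₖ₊₁ = (n − mₖ₊₁²)/dₖ, aₖ₊₁ = ⌊(a₀+mₖ₊₁)/dₖ₊₁⌋:
  k=1: m=27, d=51, a=1
  k=2: m=24, d=4, a=12
  k=3: m=24, d=51, a=1
  k=4: m=27, d=1, a=54
d=1 and a=2a₀=54 at k=4, so the next step gives (m, d) = (27, 51) again — its k=1 value — and the period has length 4.

[27; 1, 12, 1, 54]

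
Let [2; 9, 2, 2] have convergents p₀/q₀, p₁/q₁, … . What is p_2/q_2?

40/19

Using pₖ = aₖpₖ₋₁ + pₖ₋₂, qₖ = aₖqₖ₋₁ + qₖ₋₂ (with p₋₁=1, p₋₂=0, q₋₁=0, q₋₂=1):
  k=0: a=2, p=2, q=1
  k=1: a=9, p=19, q=9
  k=2: a=2, p=40, q=19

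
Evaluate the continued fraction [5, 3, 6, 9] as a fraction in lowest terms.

925/174

Fold from the inside: start with 9/1.
  6 + 1/9 = 55/9
  3 + 9/55 = 174/55
  5 + 55/174 = 925/174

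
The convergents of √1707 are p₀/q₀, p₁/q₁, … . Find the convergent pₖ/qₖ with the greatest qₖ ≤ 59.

785/19

√1707 = [41; 3, 6, 41, 6, 3, 82, …] (period length 6).
Convergents:
  p_0/q_0 = 41/1
  p_1/q_1 = 124/3
  p_2/q_2 = 785/19
  p_3/q_3 = 32309/782
q_2 = 19 ≤ 59 < 782 = q_3, so the answer is 785/19.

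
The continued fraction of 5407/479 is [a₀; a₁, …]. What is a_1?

5407 = 11·479 + 138   →  a_0 = 11
479 = 3·138 + 65   →  a_1 = 3

3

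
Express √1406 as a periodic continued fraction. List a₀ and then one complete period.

[37; 2, 74]

a₀ = ⌊√1406⌋ = 37.
With m₀=0, d₀=1 and mₖ₊₁ = dₖaₖ − mₖ, dₖ₊₁ = (n − mₖ₊₁²)/dₖ, aₖ₊₁ = ⌊(a₀+mₖ₊₁)/dₖ₊₁⌋:
  k=1: m=37, d=37, a=2
  k=2: m=37, d=1, a=74
d=1 and a=2a₀=74 at k=2, so the next step gives (m, d) = (37, 37) again — its k=1 value — and the period has length 2.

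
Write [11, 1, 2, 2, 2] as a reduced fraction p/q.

199/17

Using pₖ = aₖpₖ₋₁ + pₖ₋₂ and qₖ = aₖqₖ₋₁ + qₖ₋₂:
  k=0: a=11, p=11, q=1
  k=1: a=1, p=12, q=1
  k=2: a=2, p=35, q=3
  k=3: a=2, p=82, q=7
  k=4: a=2, p=199, q=17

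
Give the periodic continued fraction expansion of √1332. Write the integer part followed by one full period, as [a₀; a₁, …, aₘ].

a₀ = ⌊√1332⌋ = 36.
With m₀=0, d₀=1 and mₖ₊₁ = dₖaₖ − mₖ, dₖ₊₁ = (n − mₖ₊₁²)/dₖ, aₖ₊₁ = ⌊(a₀+mₖ₊₁)/dₖ₊₁⌋:
  k=1: m=36, d=36, a=2
  k=2: m=36, d=1, a=72
d=1 and a=2a₀=72 at k=2, so the next step gives (m, d) = (36, 36) again — its k=1 value — and the period has length 2.

[36; 2, 72]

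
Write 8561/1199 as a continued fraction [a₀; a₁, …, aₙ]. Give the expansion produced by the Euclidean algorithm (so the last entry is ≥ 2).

8561 = 7·1199 + 168
1199 = 7·168 + 23
168 = 7·23 + 7
23 = 3·7 + 2
7 = 3·2 + 1
2 = 2·1 + 0  (stop)
So 8561/1199 = [7; 7, 7, 3, 3, 2].

[7; 7, 7, 3, 3, 2]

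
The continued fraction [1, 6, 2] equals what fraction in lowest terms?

15/13

Fold from the inside: start with 2/1.
  6 + 1/2 = 13/2
  1 + 2/13 = 15/13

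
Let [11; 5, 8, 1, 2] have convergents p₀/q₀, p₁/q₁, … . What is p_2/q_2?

459/41

Using pₖ = aₖpₖ₋₁ + pₖ₋₂, qₖ = aₖqₖ₋₁ + qₖ₋₂ (with p₋₁=1, p₋₂=0, q₋₁=0, q₋₂=1):
  k=0: a=11, p=11, q=1
  k=1: a=5, p=56, q=5
  k=2: a=8, p=459, q=41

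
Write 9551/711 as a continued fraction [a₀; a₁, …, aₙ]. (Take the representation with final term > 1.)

9551 = 13×711 + 308
711 = 2×308 + 95
308 = 3×95 + 23
95 = 4×23 + 3
23 = 7×3 + 2
3 = 1×2 + 1
2 = 2×1 + 0  (stop)
So 9551/711 = [13; 2, 3, 4, 7, 1, 2].

[13; 2, 3, 4, 7, 1, 2]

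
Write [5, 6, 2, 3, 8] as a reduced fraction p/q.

Using pₖ = aₖpₖ₋₁ + pₖ₋₂ and qₖ = aₖqₖ₋₁ + qₖ₋₂:
  k=0: a=5, p=5, q=1
  k=1: a=6, p=31, q=6
  k=2: a=2, p=67, q=13
  k=3: a=3, p=232, q=45
  k=4: a=8, p=1923, q=373

1923/373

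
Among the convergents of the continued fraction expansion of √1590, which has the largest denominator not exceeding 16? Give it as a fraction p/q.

319/8

√1590 = [39; 1, 6, 1, 78, …] (period length 4).
Convergents:
  p_0/q_0 = 39/1
  p_1/q_1 = 40/1
  p_2/q_2 = 279/7
  p_3/q_3 = 319/8
  p_4/q_4 = 25161/631
q_3 = 8 ≤ 16 < 631 = q_4, so the answer is 319/8.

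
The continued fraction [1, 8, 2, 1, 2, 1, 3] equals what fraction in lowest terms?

384/343

Using pₖ = aₖpₖ₋₁ + pₖ₋₂ and qₖ = aₖqₖ₋₁ + qₖ₋₂:
  k=0: a=1, p=1, q=1
  k=1: a=8, p=9, q=8
  k=2: a=2, p=19, q=17
  k=3: a=1, p=28, q=25
  k=4: a=2, p=75, q=67
  k=5: a=1, p=103, q=92
  k=6: a=3, p=384, q=343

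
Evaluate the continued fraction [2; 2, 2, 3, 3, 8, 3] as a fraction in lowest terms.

3498/1451

Using pₖ = aₖpₖ₋₁ + pₖ₋₂ and qₖ = aₖqₖ₋₁ + qₖ₋₂:
  k=0: a=2, p=2, q=1
  k=1: a=2, p=5, q=2
  k=2: a=2, p=12, q=5
  k=3: a=3, p=41, q=17
  k=4: a=3, p=135, q=56
  k=5: a=8, p=1121, q=465
  k=6: a=3, p=3498, q=1451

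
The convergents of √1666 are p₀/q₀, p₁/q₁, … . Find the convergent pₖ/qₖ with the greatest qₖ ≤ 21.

√1666 = [40; 1, 4, 2, 4, 1, 80, …] (period length 6).
Convergents:
  p_0/q_0 = 40/1
  p_1/q_1 = 41/1
  p_2/q_2 = 204/5
  p_3/q_3 = 449/11
  p_4/q_4 = 2000/49
q_3 = 11 ≤ 21 < 49 = q_4, so the answer is 449/11.

449/11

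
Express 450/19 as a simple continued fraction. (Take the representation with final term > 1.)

450 = 23*19 + 13
19 = 1*13 + 6
13 = 2*6 + 1
6 = 6*1 + 0  (stop)
So 450/19 = [23; 1, 2, 6].

[23; 1, 2, 6]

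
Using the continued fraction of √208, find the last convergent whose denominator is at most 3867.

√208 = [14; 2, 2, 1, 2, 2, 28, …] (period length 6).
Convergents:
  p_0/q_0 = 14/1
  p_1/q_1 = 29/2
  p_2/q_2 = 72/5
  p_3/q_3 = 101/7
  p_4/q_4 = 274/19
  p_5/q_5 = 649/45
  p_6/q_6 = 18446/1279
  p_7/q_7 = 37541/2603
  p_8/q_8 = 93528/6485
q_7 = 2603 ≤ 3867 < 6485 = q_8, so the answer is 37541/2603.

37541/2603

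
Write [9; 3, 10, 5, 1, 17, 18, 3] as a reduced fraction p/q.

Using pₖ = aₖpₖ₋₁ + pₖ₋₂ and qₖ = aₖqₖ₋₁ + qₖ₋₂:
  k=0: a=9, p=9, q=1
  k=1: a=3, p=28, q=3
  k=2: a=10, p=289, q=31
  k=3: a=5, p=1473, q=158
  k=4: a=1, p=1762, q=189
  k=5: a=17, p=31427, q=3371
  k=6: a=18, p=567448, q=60867
  k=7: a=3, p=1733771, q=185972

1733771/185972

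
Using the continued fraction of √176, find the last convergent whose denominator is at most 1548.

15880/1197

√176 = [13; 3, 1, 3, 26, …] (period length 4).
Convergents:
  p_0/q_0 = 13/1
  p_1/q_1 = 40/3
  p_2/q_2 = 53/4
  p_3/q_3 = 199/15
  p_4/q_4 = 5227/394
  p_5/q_5 = 15880/1197
  p_6/q_6 = 21107/1591
q_5 = 1197 ≤ 1548 < 1591 = q_6, so the answer is 15880/1197.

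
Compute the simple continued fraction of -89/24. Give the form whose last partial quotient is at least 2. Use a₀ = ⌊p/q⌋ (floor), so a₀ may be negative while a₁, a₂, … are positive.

-89 = -4*24 + 7
24 = 3*7 + 3
7 = 2*3 + 1
3 = 3*1 + 0  (stop)
So -89/24 = [-4; 3, 2, 3].

[-4; 3, 2, 3]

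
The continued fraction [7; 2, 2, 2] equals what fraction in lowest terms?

89/12

Fold from the inside: start with 2/1.
  2 + 1/2 = 5/2
  2 + 2/5 = 12/5
  7 + 5/12 = 89/12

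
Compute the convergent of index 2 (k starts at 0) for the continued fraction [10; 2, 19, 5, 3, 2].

409/39

Using pₖ = aₖpₖ₋₁ + pₖ₋₂, qₖ = aₖqₖ₋₁ + qₖ₋₂ (with p₋₁=1, p₋₂=0, q₋₁=0, q₋₂=1):
  k=0: a=10, p=10, q=1
  k=1: a=2, p=21, q=2
  k=2: a=19, p=409, q=39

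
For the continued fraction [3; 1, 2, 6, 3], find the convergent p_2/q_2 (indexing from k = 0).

11/3

Using pₖ = aₖpₖ₋₁ + pₖ₋₂, qₖ = aₖqₖ₋₁ + qₖ₋₂ (with p₋₁=1, p₋₂=0, q₋₁=0, q₋₂=1):
  k=0: a=3, p=3, q=1
  k=1: a=1, p=4, q=1
  k=2: a=2, p=11, q=3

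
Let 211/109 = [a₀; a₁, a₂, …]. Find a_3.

211 = 1·109 + 102   →  a_0 = 1
109 = 1·102 + 7   →  a_1 = 1
102 = 14·7 + 4   →  a_2 = 14
7 = 1·4 + 3   →  a_3 = 1

1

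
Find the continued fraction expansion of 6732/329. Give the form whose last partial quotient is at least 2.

6732 = 20*329 + 152
329 = 2*152 + 25
152 = 6*25 + 2
25 = 12*2 + 1
2 = 2*1 + 0  (stop)
So 6732/329 = [20; 2, 6, 12, 2].

[20; 2, 6, 12, 2]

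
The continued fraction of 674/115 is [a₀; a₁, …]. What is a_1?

674 = 5·115 + 99   →  a_0 = 5
115 = 1·99 + 16   →  a_1 = 1

1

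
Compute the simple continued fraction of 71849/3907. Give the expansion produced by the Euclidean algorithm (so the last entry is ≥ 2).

71849 = 18*3907 + 1523
3907 = 2*1523 + 861
1523 = 1*861 + 662
861 = 1*662 + 199
662 = 3*199 + 65
199 = 3*65 + 4
65 = 16*4 + 1
4 = 4*1 + 0  (stop)
So 71849/3907 = [18; 2, 1, 1, 3, 3, 16, 4].

[18; 2, 1, 1, 3, 3, 16, 4]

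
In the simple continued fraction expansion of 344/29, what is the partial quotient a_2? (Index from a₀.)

6

344 = 11·29 + 25   →  a_0 = 11
29 = 1·25 + 4   →  a_1 = 1
25 = 6·4 + 1   →  a_2 = 6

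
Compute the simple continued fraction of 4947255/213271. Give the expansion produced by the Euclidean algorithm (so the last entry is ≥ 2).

[23; 5, 13, 3, 2, 2, 15, 12]

4947255 = 23·213271 + 42022
213271 = 5·42022 + 3161
42022 = 13·3161 + 929
3161 = 3·929 + 374
929 = 2·374 + 181
374 = 2·181 + 12
181 = 15·12 + 1
12 = 12·1 + 0  (stop)
So 4947255/213271 = [23; 5, 13, 3, 2, 2, 15, 12].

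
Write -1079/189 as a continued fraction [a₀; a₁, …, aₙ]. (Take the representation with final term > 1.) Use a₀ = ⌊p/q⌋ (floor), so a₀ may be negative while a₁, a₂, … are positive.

[-6; 3, 2, 3, 2, 3]

-1079 = -6·189 + 55
189 = 3·55 + 24
55 = 2·24 + 7
24 = 3·7 + 3
7 = 2·3 + 1
3 = 3·1 + 0  (stop)
So -1079/189 = [-6; 3, 2, 3, 2, 3].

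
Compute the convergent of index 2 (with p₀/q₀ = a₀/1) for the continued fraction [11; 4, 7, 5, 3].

Using pₖ = aₖpₖ₋₁ + pₖ₋₂, qₖ = aₖqₖ₋₁ + qₖ₋₂ (with p₋₁=1, p₋₂=0, q₋₁=0, q₋₂=1):
  k=0: a=11, p=11, q=1
  k=1: a=4, p=45, q=4
  k=2: a=7, p=326, q=29

326/29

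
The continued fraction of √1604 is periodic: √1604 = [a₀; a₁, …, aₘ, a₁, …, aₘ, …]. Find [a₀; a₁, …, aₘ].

a₀ = ⌊√1604⌋ = 40.
With m₀=0, d₀=1 and mₖ₊₁ = dₖaₖ − mₖ, dₖ₊₁ = (n − mₖ₊₁²)/dₖ, aₖ₊₁ = ⌊(a₀+mₖ₊₁)/dₖ₊₁⌋:
  k=1: m=40, d=4, a=20
  k=2: m=40, d=1, a=80
d=1 and a=2a₀=80 at k=2, so the next step gives (m, d) = (40, 4) again — its k=1 value — and the period has length 2.

[40; 20, 80]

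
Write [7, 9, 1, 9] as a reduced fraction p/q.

Fold from the inside: start with 9/1.
  1 + 1/9 = 10/9
  9 + 9/10 = 99/10
  7 + 10/99 = 703/99

703/99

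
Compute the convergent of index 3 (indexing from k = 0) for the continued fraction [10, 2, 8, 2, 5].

Using pₖ = aₖpₖ₋₁ + pₖ₋₂, qₖ = aₖqₖ₋₁ + qₖ₋₂ (with p₋₁=1, p₋₂=0, q₋₁=0, q₋₂=1):
  k=0: a=10, p=10, q=1
  k=1: a=2, p=21, q=2
  k=2: a=8, p=178, q=17
  k=3: a=2, p=377, q=36

377/36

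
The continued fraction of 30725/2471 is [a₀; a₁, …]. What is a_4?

30725 = 12·2471 + 1073   →  a_0 = 12
2471 = 2·1073 + 325   →  a_1 = 2
1073 = 3·325 + 98   →  a_2 = 3
325 = 3·98 + 31   →  a_3 = 3
98 = 3·31 + 5   →  a_4 = 3

3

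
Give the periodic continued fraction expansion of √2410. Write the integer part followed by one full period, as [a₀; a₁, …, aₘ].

[49; 10, 1, 8, 1, 10, 98]

a₀ = ⌊√2410⌋ = 49.
With m₀=0, d₀=1 and mₖ₊₁ = dₖaₖ − mₖ, dₖ₊₁ = (n − mₖ₊₁²)/dₖ, aₖ₊₁ = ⌊(a₀+mₖ₊₁)/dₖ₊₁⌋:
  k=1: m=49, d=9, a=10
  k=2: m=41, d=81, a=1
  k=3: m=40, d=10, a=8
  k=4: m=40, d=81, a=1
  k=5: m=41, d=9, a=10
  k=6: m=49, d=1, a=98
d=1 and a=2a₀=98 at k=6, so the next step gives (m, d) = (49, 9) again — its k=1 value — and the period has length 6.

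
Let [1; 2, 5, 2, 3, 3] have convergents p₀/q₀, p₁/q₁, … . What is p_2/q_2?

Using pₖ = aₖpₖ₋₁ + pₖ₋₂, qₖ = aₖqₖ₋₁ + qₖ₋₂ (with p₋₁=1, p₋₂=0, q₋₁=0, q₋₂=1):
  k=0: a=1, p=1, q=1
  k=1: a=2, p=3, q=2
  k=2: a=5, p=16, q=11

16/11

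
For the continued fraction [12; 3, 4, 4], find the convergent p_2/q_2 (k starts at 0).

160/13

Using pₖ = aₖpₖ₋₁ + pₖ₋₂, qₖ = aₖqₖ₋₁ + qₖ₋₂ (with p₋₁=1, p₋₂=0, q₋₁=0, q₋₂=1):
  k=0: a=12, p=12, q=1
  k=1: a=3, p=37, q=3
  k=2: a=4, p=160, q=13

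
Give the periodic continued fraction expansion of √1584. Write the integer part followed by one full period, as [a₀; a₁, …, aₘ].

a₀ = ⌊√1584⌋ = 39.
With m₀=0, d₀=1 and mₖ₊₁ = dₖaₖ − mₖ, dₖ₊₁ = (n − mₖ₊₁²)/dₖ, aₖ₊₁ = ⌊(a₀+mₖ₊₁)/dₖ₊₁⌋:
  k=1: m=39, d=63, a=1
  k=2: m=24, d=16, a=3
  k=3: m=24, d=63, a=1
  k=4: m=39, d=1, a=78
d=1 and a=2a₀=78 at k=4, so the next step gives (m, d) = (39, 63) again — its k=1 value — and the period has length 4.

[39; 1, 3, 1, 78]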